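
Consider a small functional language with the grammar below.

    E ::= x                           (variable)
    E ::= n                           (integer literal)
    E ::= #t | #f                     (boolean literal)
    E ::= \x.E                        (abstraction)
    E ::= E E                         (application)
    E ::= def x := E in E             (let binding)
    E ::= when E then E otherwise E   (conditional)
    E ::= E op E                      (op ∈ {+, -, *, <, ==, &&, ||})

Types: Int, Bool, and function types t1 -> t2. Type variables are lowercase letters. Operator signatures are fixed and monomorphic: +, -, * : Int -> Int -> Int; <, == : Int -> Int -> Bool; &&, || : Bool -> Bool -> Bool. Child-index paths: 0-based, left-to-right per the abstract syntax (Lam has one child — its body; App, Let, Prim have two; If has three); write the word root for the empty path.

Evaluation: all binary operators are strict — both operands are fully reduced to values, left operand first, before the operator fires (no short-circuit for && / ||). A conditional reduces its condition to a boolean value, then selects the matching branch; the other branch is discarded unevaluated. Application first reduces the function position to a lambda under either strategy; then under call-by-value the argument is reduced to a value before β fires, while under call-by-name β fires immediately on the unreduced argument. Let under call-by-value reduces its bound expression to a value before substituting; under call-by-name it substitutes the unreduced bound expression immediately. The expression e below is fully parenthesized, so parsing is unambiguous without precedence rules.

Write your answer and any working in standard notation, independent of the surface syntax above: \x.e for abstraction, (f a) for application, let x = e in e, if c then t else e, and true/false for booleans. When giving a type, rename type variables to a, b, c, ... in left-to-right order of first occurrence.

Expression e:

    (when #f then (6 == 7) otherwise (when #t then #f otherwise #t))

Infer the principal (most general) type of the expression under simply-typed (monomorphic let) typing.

Answer: Bool

Working:
  unify Bool ~ Bool
  unify Int ~ Int
  unify Int ~ Int
  unify Bool ~ Bool
  unify Bool ~ Bool
  unify Bool ~ Bool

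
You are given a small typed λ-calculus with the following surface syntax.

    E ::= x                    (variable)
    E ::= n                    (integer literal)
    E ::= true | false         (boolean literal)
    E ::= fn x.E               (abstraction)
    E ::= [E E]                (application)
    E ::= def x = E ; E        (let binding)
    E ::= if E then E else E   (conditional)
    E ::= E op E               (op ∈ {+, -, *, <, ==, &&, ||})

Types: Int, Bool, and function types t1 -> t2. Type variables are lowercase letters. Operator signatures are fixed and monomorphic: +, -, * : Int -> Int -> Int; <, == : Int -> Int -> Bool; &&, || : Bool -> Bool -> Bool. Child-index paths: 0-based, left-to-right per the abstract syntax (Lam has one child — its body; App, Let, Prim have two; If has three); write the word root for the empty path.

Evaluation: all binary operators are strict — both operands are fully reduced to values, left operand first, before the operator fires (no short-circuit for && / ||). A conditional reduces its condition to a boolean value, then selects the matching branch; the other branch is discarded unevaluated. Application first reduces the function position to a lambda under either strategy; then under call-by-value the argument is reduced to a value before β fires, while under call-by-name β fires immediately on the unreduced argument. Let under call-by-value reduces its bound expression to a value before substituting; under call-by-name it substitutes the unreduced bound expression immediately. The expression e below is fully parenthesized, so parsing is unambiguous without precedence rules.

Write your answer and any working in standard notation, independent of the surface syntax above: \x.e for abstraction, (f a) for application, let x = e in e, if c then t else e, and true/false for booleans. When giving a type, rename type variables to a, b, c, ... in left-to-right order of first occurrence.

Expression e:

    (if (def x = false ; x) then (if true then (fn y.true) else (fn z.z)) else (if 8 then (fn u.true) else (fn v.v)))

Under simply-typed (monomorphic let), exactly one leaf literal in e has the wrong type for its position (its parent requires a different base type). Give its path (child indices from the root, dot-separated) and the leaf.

Working:
let x : Bool
x : Bool
  unify Bool ~ Bool
  unify Bool ~ Bool
\y._ : a -> Bool
z : b
\z._ : b -> b
  unify a -> Bool ~ b -> b
  unify a ~ b
  unify Bool ~ b
  unify Int ~ Bool
  FAIL: mismatch Int ~ Bool

Answer: 2.0 : 8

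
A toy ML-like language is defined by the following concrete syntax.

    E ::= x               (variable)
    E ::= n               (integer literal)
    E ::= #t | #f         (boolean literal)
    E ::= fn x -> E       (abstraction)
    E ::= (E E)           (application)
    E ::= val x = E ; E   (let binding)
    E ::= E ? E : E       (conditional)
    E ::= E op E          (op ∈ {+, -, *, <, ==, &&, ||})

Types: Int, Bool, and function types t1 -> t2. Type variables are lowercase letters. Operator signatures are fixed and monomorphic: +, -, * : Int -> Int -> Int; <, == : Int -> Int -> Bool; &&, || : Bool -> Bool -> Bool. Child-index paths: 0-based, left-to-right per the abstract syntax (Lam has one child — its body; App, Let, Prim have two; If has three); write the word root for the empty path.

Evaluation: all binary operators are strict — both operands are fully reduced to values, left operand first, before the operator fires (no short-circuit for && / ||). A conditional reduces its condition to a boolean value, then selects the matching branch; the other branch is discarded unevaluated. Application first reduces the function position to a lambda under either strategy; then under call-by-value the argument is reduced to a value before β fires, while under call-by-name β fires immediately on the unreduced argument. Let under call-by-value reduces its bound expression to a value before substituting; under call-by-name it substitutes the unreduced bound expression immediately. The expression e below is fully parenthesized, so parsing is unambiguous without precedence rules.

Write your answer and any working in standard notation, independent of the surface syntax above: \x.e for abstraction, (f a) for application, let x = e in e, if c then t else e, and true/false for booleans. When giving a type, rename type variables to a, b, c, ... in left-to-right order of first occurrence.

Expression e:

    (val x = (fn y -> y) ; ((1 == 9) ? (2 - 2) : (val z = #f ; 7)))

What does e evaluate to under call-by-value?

Working:
step 0: (let x = (\y.y) in (if (1 == 9) then (2 - 2) else (let z = false in 7)))
step 1: [let@root] (if (1 == 9) then (2 - 2) else (let z = false in 7))
step 2: [delta@0] (if false then (2 - 2) else (let z = false in 7))
step 3: [if@root] (let z = false in 7)
step 4: [let@root] 7

Answer: 7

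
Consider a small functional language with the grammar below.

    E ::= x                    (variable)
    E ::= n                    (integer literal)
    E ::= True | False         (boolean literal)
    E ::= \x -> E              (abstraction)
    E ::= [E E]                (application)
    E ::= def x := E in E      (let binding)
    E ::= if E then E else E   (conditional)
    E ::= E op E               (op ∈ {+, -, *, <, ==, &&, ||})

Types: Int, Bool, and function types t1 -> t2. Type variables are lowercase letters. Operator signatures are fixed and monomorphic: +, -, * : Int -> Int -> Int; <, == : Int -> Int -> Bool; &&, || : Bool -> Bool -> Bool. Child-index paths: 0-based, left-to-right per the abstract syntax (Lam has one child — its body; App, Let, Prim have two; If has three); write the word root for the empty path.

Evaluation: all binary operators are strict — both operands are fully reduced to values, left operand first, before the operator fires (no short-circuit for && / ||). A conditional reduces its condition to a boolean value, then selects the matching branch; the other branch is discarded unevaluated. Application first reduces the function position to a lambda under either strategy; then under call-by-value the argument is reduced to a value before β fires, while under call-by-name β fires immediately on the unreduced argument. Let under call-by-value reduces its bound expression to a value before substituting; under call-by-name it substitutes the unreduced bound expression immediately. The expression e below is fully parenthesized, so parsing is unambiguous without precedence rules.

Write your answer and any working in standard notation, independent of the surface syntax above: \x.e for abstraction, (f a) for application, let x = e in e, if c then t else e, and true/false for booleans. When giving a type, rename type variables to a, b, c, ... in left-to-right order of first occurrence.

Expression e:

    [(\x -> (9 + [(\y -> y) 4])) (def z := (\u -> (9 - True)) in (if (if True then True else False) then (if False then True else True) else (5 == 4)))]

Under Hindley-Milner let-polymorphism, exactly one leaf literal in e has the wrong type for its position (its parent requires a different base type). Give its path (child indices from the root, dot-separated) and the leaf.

Answer: 1.0.0.1 : true

Working:
  unify Int ~ Int
y : b
\y._ : b -> b
  unify b -> b ~ Int -> c
  unify b ~ Int
  unify Int ~ c
_ _ : Int
  unify Int ~ Int
\x._ : a -> Int
  unify Int ~ Int
  unify Bool ~ Int
  FAIL: mismatch Bool ~ Int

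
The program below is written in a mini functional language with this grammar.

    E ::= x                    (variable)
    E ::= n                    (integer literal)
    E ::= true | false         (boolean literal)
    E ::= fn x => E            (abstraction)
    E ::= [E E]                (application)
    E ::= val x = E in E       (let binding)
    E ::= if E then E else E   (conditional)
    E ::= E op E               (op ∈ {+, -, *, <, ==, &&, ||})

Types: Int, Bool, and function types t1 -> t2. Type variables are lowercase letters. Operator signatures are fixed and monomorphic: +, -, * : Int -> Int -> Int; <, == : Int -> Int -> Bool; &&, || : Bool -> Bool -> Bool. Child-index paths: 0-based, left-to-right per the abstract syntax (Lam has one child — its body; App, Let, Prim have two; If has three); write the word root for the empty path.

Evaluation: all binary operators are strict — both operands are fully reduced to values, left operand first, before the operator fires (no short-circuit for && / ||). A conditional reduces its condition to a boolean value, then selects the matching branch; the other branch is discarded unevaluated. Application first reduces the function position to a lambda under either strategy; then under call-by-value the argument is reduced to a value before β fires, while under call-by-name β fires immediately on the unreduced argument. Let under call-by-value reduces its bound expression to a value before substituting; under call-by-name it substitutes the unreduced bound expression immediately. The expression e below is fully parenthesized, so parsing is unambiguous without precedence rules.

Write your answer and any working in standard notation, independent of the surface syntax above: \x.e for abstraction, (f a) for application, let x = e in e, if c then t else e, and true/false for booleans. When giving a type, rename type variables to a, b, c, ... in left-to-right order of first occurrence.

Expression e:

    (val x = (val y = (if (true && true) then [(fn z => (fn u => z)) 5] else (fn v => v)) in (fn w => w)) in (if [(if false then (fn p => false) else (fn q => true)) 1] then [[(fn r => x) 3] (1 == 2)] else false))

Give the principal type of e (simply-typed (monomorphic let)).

Trace:
  unify Bool ~ Bool
  unify Bool ~ Bool
  unify Bool ~ Bool
z : a
\u._ : b -> a
\z._ : a -> b -> a
  unify a -> b -> a ~ Int -> c
  unify a ~ Int
  unify b -> Int ~ c
_ _ : b -> Int
v : d
\v._ : d -> d
  unify b -> Int ~ d -> d
  unify b ~ d
  unify Int ~ d
let y : Int -> Int
w : e
\w._ : e -> e
let x : e -> e
  unify Bool ~ Bool
\p._ : f -> Bool
\q._ : g -> Bool
  unify f -> Bool ~ g -> Bool
  unify f ~ g
  unify Bool ~ Bool
  unify g -> Bool ~ Int -> h
  unify g ~ Int
  unify Bool ~ h
_ _ : Bool
  unify Bool ~ Bool
x : e -> e
\r._ : i -> e -> e
  unify i -> e -> e ~ Int -> j
  unify i ~ Int
  unify e -> e ~ j
_ _ : e -> e
  unify Int ~ Int
  unify Int ~ Int
  unify e -> e ~ Bool -> k
  unify e ~ Bool
  unify Bool ~ k
_ _ : Bool
  unify Bool ~ Bool

Answer: Bool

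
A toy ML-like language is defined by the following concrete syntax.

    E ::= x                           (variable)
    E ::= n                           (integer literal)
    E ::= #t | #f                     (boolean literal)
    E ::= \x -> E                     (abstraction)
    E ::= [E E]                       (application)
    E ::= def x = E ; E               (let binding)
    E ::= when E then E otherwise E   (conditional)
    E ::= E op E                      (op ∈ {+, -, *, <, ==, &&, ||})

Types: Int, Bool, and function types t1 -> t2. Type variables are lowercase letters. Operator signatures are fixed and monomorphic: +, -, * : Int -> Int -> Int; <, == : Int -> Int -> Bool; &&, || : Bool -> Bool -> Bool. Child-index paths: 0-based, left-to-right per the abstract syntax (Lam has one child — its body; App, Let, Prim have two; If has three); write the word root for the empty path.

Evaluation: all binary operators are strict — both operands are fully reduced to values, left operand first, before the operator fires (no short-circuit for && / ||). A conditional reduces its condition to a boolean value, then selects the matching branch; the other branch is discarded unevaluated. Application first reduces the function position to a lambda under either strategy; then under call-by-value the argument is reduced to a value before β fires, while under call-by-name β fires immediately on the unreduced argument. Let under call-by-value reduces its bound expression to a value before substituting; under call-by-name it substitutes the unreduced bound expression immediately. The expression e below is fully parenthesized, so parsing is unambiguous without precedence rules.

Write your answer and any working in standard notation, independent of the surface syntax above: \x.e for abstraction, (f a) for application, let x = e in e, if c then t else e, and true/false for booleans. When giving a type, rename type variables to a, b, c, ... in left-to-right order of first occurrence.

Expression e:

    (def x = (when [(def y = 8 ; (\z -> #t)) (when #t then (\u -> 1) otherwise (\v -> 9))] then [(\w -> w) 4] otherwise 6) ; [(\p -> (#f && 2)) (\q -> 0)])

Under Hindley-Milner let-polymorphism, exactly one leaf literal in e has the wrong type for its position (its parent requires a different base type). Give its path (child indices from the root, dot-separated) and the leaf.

Answer: 1.0.0.1 : 2

Derivation:
let y : Int
\z._ : a -> Bool
  unify Bool ~ Bool
\u._ : b -> Int
\v._ : c -> Int
  unify b -> Int ~ c -> Int
  unify b ~ c
  unify Int ~ Int
  unify a -> Bool ~ (c -> Int) -> d
  unify a ~ c -> Int
  unify Bool ~ d
_ _ : Bool
  unify Bool ~ Bool
w : e
\w._ : e -> e
  unify e -> e ~ Int -> f
  unify e ~ Int
  unify Int ~ f
_ _ : Int
  unify Int ~ Int
let x : Int
  unify Bool ~ Bool
  unify Int ~ Bool
  FAIL: mismatch Int ~ Bool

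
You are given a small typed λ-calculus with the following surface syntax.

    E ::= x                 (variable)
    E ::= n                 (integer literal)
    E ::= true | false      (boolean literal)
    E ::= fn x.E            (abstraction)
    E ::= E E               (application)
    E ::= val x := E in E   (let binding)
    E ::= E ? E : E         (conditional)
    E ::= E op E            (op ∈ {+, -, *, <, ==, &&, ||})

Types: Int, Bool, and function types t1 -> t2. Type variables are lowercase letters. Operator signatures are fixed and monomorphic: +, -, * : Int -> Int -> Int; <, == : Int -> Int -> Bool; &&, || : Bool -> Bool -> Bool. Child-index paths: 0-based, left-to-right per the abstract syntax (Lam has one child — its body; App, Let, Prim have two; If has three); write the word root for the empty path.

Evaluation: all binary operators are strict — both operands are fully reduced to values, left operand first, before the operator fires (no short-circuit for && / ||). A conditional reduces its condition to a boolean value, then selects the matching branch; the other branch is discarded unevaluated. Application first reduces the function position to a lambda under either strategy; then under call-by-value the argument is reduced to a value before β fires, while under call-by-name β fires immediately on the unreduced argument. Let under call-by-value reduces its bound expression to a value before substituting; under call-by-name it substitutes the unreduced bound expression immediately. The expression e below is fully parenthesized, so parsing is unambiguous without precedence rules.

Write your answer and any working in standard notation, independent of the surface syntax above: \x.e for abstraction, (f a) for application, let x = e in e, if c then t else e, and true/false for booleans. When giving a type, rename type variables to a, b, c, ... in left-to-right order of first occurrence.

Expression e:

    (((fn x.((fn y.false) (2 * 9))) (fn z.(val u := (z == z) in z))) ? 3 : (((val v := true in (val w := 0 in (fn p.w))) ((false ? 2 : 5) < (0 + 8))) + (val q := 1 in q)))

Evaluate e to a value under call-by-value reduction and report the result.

Answer: 1

Derivation:
step 0: (if ((\x.((\y.false) (2 * 9))) (\z.(let u = (z == z) in z))) then 3 else (((let v = true in (let w = 0 in (\p.w))) ((if false then 2 else 5) < (0 + 8))) + (let q = 1 in q)))
step 1: [beta@0] (if ((\y.false) (2 * 9)) then 3 else (((let v = true in (let w = 0 in (\p.w))) ((if false then 2 else 5) < (0 + 8))) + (let q = 1 in q)))
step 2: [delta@0.1] (if ((\y.false) 18) then 3 else (((let v = true in (let w = 0 in (\p.w))) ((if false then 2 else 5) < (0 + 8))) + (let q = 1 in q)))
step 3: [beta@0] (if false then 3 else (((let v = true in (let w = 0 in (\p.w))) ((if false then 2 else 5) < (0 + 8))) + (let q = 1 in q)))
step 4: [if@root] (((let v = true in (let w = 0 in (\p.w))) ((if false then 2 else 5) < (0 + 8))) + (let q = 1 in q))
step 5: [let@0.0] (((let w = 0 in (\p.w)) ((if false then 2 else 5) < (0 + 8))) + (let q = 1 in q))
step 6: [let@0.0] (((\p.0) ((if false then 2 else 5) < (0 + 8))) + (let q = 1 in q))
step 7: [if@0.1.0] (((\p.0) (5 < (0 + 8))) + (let q = 1 in q))
step 8: [delta@0.1.1] (((\p.0) (5 < 8)) + (let q = 1 in q))
step 9: [delta@0.1] (((\p.0) true) + (let q = 1 in q))
step 10: [beta@0] (0 + (let q = 1 in q))
step 11: [let@1] (0 + 1)
step 12: [delta@root] 1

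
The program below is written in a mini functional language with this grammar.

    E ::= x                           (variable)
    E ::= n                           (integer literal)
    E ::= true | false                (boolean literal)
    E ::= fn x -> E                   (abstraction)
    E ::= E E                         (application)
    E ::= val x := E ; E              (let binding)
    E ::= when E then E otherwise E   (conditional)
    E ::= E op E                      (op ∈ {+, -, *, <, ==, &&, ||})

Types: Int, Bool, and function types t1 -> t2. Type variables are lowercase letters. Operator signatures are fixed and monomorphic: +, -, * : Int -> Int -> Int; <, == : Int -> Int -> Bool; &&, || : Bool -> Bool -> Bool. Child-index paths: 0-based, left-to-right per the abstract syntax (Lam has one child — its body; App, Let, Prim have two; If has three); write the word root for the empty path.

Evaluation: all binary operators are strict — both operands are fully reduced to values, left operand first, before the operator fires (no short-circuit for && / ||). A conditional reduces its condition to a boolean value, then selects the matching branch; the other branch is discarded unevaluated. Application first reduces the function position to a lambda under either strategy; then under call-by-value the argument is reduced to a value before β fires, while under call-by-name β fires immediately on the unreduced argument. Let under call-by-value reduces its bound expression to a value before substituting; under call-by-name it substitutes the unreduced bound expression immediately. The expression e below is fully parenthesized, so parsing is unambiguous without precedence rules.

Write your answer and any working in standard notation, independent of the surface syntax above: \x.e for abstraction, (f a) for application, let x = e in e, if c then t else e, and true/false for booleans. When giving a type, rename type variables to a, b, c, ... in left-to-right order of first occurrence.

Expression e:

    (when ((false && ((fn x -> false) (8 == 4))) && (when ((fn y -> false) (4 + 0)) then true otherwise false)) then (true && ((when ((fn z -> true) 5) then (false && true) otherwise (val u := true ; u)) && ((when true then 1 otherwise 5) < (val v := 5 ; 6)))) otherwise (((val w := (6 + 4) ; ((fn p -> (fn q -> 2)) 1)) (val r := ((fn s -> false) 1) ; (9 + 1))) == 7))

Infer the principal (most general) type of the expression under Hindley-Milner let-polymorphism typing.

Trace:
  unify Bool ~ Bool
\x._ : a -> Bool
  unify Int ~ Int
  unify Int ~ Int
  unify a -> Bool ~ Bool -> b
  unify a ~ Bool
  unify Bool ~ b
_ _ : Bool
  unify Bool ~ Bool
  unify Bool ~ Bool
\y._ : c -> Bool
  unify Int ~ Int
  unify Int ~ Int
  unify c -> Bool ~ Int -> d
  unify c ~ Int
  unify Bool ~ d
_ _ : Bool
  unify Bool ~ Bool
  unify Bool ~ Bool
  unify Bool ~ Bool
  unify Bool ~ Bool
  unify Bool ~ Bool
\z._ : e -> Bool
  unify e -> Bool ~ Int -> f
  unify e ~ Int
  unify Bool ~ f
_ _ : Bool
  unify Bool ~ Bool
  unify Bool ~ Bool
  unify Bool ~ Bool
let u : Bool
u : Bool
  unify Bool ~ Bool
  unify Bool ~ Bool
  unify Bool ~ Bool
  unify Int ~ Int
  unify Int ~ Int
let v : Int
  unify Int ~ Int
  unify Bool ~ Bool
  unify Bool ~ Bool
  unify Int ~ Int
  unify Int ~ Int
let w : Int
\q._ : h -> Int
\p._ : g -> h -> Int
  unify g -> h -> Int ~ Int -> i
  unify g ~ Int
  unify h -> Int ~ i
_ _ : h -> Int
\s._ : j -> Bool
  unify j -> Bool ~ Int -> k
  unify j ~ Int
  unify Bool ~ k
_ _ : Bool
let r : Bool
  unify Int ~ Int
  unify Int ~ Int
  unify h -> Int ~ Int -> l
  unify h ~ Int
  unify Int ~ l
_ _ : Int
  unify Int ~ Int
  unify Int ~ Int
  unify Bool ~ Bool

Answer: Bool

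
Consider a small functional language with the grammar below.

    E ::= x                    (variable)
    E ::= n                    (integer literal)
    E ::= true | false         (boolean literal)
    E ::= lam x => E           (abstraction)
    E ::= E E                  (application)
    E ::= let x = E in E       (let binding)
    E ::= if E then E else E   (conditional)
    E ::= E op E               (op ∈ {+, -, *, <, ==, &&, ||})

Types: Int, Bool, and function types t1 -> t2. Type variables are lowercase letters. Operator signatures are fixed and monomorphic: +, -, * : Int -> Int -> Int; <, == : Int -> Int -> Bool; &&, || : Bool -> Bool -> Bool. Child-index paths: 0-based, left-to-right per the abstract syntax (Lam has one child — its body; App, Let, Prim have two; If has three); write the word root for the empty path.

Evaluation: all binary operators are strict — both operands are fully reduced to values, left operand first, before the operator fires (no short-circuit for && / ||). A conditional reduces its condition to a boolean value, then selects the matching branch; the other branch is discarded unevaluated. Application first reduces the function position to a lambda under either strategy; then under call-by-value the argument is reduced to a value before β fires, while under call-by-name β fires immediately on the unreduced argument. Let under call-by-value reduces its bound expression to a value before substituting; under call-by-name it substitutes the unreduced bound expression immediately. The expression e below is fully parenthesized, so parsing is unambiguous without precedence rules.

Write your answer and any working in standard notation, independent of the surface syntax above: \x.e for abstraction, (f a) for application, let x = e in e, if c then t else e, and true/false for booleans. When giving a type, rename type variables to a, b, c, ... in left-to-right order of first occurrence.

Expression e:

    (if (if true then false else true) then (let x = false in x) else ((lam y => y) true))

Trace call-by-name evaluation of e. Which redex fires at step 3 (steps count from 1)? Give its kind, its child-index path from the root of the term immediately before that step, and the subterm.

Trace:
step 0: (if (if true then false else true) then (let x = false in x) else ((\y.y) true))
step 1: [if@0] (if false then (let x = false in x) else ((\y.y) true))
step 2: [if@root] ((\y.y) true)
step 3: [beta@root] true

Answer: beta at root : ((\y.y) true)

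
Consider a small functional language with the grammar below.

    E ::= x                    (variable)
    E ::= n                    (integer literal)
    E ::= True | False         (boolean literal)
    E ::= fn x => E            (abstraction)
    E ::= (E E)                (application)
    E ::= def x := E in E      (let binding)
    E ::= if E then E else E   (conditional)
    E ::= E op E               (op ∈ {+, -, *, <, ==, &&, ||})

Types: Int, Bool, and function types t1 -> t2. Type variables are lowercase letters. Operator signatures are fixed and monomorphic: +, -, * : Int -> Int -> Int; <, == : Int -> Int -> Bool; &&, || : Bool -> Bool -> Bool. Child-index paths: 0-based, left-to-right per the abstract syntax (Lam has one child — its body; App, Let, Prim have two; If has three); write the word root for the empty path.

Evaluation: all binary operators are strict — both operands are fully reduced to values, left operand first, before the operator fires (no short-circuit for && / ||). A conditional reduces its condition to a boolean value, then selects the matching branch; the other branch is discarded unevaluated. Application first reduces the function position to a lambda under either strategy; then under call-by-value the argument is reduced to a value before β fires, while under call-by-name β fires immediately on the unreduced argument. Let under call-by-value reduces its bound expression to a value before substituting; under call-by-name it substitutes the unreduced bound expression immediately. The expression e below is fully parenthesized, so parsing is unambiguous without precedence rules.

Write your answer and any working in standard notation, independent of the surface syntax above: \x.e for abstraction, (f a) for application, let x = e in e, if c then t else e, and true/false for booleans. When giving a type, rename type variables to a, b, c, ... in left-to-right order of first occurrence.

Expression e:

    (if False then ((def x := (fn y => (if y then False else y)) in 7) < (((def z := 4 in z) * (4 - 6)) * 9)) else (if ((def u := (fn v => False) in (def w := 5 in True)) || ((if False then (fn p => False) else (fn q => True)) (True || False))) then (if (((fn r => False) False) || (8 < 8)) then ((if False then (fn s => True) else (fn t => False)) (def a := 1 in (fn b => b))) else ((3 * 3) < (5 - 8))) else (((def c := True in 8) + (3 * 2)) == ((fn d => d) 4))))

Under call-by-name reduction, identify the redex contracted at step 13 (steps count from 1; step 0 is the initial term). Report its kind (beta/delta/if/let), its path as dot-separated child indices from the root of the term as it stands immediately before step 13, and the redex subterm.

Working:
step 0: (if false then ((let x = (\y.(if y then false else y)) in 7) < (((let z = 4 in z) * (4 - 6)) * 9)) else (if ((let u = (\v.false) in (let w = 5 in true)) || ((if false then (\p.false) else (\q.true)) (true || false))) then (if (((\r.false) false) || (8 < 8)) then ((if false then (\s.true) else (\t.false)) (let a = 1 in (\b.b))) else ((3 * 3) < (5 - 8))) else (((let c = true in 8) + (3 * 2)) == ((\d.d) 4))))
step 1: [if@root] (if ((let u = (\v.false) in (let w = 5 in true)) || ((if false then (\p.false) else (\q.true)) (true || false))) then (if (((\r.false) false) || (8 < 8)) then ((if false then (\s.true) else (\t.false)) (let a = 1 in (\b.b))) else ((3 * 3) < (5 - 8))) else (((let c = true in 8) + (3 * 2)) == ((\d.d) 4)))
step 2: [let@0.0] (if ((let w = 5 in true) || ((if false then (\p.false) else (\q.true)) (true || false))) then (if (((\r.false) false) || (8 < 8)) then ((if false then (\s.true) else (\t.false)) (let a = 1 in (\b.b))) else ((3 * 3) < (5 - 8))) else (((let c = true in 8) + (3 * 2)) == ((\d.d) 4)))
step 3: [let@0.0] (if (true || ((if false then (\p.false) else (\q.true)) (true || false))) then (if (((\r.false) false) || (8 < 8)) then ((if false then (\s.true) else (\t.false)) (let a = 1 in (\b.b))) else ((3 * 3) < (5 - 8))) else (((let c = true in 8) + (3 * 2)) == ((\d.d) 4)))
step 4: [if@0.1.0] (if (true || ((\q.true) (true || false))) then (if (((\r.false) false) || (8 < 8)) then ((if false then (\s.true) else (\t.false)) (let a = 1 in (\b.b))) else ((3 * 3) < (5 - 8))) else (((let c = true in 8) + (3 * 2)) == ((\d.d) 4)))
step 5: [beta@0.1] (if (true || true) then (if (((\r.false) false) || (8 < 8)) then ((if false then (\s.true) else (\t.false)) (let a = 1 in (\b.b))) else ((3 * 3) < (5 - 8))) else (((let c = true in 8) + (3 * 2)) == ((\d.d) 4)))
step 6: [delta@0] (if true then (if (((\r.false) false) || (8 < 8)) then ((if false then (\s.true) else (\t.false)) (let a = 1 in (\b.b))) else ((3 * 3) < (5 - 8))) else (((let c = true in 8) + (3 * 2)) == ((\d.d) 4)))
step 7: [if@root] (if (((\r.false) false) || (8 < 8)) then ((if false then (\s.true) else (\t.false)) (let a = 1 in (\b.b))) else ((3 * 3) < (5 - 8)))
step 8: [beta@0.0] (if (false || (8 < 8)) then ((if false then (\s.true) else (\t.false)) (let a = 1 in (\b.b))) else ((3 * 3) < (5 - 8)))
step 9: [delta@0.1] (if (false || false) then ((if false then (\s.true) else (\t.false)) (let a = 1 in (\b.b))) else ((3 * 3) < (5 - 8)))
step 10: [delta@0] (if false then ((if false then (\s.true) else (\t.false)) (let a = 1 in (\b.b))) else ((3 * 3) < (5 - 8)))
step 11: [if@root] ((3 * 3) < (5 - 8))
step 12: [delta@0] (9 < (5 - 8))
step 13: [delta@1] (9 < -3)

Answer: delta at 1 : (5 - 8)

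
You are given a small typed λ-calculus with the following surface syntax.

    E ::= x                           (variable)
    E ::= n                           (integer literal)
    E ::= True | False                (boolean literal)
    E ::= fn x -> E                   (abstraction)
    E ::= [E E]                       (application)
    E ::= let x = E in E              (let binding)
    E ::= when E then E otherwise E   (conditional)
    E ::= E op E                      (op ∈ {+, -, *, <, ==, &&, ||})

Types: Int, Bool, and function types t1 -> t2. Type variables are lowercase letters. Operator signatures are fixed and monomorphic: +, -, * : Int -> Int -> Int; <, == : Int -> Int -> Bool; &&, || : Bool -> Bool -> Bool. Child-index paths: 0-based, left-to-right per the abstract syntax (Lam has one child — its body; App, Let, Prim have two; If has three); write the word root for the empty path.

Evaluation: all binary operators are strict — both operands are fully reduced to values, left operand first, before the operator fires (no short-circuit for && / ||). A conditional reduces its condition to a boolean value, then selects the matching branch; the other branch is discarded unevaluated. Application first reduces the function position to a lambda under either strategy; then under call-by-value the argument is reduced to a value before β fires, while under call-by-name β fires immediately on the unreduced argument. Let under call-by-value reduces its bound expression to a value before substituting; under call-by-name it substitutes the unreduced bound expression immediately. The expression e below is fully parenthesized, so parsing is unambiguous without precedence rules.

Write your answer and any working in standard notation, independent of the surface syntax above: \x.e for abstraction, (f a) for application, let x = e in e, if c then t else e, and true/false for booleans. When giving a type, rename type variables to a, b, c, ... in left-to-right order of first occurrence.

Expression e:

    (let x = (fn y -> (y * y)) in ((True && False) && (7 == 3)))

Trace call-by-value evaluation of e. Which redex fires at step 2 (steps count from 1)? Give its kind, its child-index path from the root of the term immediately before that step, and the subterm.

Derivation:
step 0: (let x = (\y.(y * y)) in ((true && false) && (7 == 3)))
step 1: [let@root] ((true && false) && (7 == 3))
step 2: [delta@0] (false && (7 == 3))

Answer: delta at 0 : (true && false)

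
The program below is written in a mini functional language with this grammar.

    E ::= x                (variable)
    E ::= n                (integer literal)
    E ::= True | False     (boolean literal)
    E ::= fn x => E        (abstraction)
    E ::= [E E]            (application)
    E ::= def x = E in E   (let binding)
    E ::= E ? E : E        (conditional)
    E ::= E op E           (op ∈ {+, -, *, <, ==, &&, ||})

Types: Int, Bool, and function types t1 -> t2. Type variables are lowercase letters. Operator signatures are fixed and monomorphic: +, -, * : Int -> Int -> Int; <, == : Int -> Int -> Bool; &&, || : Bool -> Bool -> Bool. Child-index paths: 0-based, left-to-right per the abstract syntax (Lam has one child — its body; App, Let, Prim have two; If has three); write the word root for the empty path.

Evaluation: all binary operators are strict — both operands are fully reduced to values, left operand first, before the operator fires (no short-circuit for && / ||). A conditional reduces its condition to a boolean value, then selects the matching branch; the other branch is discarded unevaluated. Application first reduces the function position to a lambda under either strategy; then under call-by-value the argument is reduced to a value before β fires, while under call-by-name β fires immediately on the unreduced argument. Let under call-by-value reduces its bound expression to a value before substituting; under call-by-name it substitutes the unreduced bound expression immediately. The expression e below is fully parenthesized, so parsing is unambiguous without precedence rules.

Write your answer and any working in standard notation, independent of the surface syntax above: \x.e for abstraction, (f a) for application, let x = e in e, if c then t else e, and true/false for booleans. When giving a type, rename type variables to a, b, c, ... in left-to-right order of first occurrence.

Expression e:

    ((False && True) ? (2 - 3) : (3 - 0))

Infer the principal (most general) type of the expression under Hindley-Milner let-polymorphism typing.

Derivation:
  unify Bool ~ Bool
  unify Bool ~ Bool
  unify Bool ~ Bool
  unify Int ~ Int
  unify Int ~ Int
  unify Int ~ Int
  unify Int ~ Int
  unify Int ~ Int

Answer: Int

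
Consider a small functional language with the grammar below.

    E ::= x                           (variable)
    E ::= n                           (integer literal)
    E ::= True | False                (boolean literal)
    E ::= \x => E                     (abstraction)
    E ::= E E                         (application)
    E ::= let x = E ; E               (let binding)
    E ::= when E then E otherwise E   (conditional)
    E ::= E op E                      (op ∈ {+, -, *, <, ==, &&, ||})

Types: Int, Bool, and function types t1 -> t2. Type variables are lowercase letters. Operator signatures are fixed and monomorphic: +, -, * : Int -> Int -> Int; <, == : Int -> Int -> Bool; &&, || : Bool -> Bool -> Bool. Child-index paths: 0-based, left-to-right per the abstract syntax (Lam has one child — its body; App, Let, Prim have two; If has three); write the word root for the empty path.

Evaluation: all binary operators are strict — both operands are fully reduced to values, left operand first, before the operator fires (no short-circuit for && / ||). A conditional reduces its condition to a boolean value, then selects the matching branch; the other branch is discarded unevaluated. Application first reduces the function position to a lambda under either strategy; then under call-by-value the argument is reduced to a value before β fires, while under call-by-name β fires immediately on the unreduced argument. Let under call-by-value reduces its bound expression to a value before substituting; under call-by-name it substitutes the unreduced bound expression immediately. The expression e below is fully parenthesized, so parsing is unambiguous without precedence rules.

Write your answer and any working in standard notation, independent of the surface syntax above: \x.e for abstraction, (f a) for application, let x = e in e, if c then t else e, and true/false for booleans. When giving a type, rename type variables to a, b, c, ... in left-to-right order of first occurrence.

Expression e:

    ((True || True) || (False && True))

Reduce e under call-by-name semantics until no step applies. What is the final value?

Answer: true

Derivation:
step 0: ((true || true) || (false && true))
step 1: [delta@0] (true || (false && true))
step 2: [delta@1] (true || false)
step 3: [delta@root] true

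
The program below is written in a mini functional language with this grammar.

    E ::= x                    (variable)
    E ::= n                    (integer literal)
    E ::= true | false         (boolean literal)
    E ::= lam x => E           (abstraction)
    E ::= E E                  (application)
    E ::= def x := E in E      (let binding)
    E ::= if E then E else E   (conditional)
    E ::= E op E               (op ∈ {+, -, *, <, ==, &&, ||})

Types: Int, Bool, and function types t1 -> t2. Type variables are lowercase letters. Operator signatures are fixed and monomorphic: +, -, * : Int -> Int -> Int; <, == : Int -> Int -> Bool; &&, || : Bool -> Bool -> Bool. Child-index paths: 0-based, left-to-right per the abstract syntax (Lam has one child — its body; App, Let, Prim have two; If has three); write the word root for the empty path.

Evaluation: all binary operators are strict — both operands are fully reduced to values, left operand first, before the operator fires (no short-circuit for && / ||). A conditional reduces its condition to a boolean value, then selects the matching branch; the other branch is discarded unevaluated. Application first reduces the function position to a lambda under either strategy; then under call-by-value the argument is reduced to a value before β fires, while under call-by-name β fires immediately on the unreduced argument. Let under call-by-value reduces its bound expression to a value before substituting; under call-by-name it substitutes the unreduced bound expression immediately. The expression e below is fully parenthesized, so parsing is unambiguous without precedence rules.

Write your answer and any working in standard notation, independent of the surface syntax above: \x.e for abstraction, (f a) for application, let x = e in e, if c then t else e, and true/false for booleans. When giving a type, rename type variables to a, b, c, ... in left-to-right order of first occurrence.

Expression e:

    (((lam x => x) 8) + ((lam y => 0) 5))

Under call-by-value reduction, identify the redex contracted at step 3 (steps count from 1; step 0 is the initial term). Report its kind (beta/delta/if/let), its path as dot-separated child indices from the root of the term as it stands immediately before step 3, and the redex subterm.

Derivation:
step 0: (((\x.x) 8) + ((\y.0) 5))
step 1: [beta@0] (8 + ((\y.0) 5))
step 2: [beta@1] (8 + 0)
step 3: [delta@root] 8

Answer: delta at root : (8 + 0)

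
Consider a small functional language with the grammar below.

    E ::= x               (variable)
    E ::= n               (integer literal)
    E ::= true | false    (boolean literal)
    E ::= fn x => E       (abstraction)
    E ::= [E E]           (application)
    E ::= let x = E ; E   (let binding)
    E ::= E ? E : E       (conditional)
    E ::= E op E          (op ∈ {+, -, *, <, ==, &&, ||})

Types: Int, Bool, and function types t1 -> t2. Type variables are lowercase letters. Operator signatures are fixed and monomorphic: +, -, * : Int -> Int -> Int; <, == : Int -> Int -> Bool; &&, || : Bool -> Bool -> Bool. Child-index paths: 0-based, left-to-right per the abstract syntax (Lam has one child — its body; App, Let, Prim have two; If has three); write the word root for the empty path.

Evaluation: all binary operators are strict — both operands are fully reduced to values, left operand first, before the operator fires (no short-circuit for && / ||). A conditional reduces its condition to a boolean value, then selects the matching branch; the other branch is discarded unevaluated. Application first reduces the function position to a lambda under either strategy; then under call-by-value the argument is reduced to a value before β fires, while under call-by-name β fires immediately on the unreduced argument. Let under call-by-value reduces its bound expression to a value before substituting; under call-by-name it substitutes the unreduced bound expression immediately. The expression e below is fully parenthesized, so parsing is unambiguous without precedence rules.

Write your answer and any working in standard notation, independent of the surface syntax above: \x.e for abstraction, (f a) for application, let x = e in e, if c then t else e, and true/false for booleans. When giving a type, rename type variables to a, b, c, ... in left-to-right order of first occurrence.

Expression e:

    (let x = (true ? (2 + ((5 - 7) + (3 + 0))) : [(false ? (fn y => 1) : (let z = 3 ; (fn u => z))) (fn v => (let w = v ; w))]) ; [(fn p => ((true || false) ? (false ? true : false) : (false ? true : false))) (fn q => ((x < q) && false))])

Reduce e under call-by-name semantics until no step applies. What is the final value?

Answer: false

Working:
step 0: (let x = (if true then (2 + ((5 - 7) + (3 + 0))) else ((if false then (\y.1) else (let z = 3 in (\u.z))) (\v.(let w = v in w)))) in ((\p.(if (true || false) then (if false then true else false) else (if false then true else false))) (\q.((x < q) && false))))
step 1: [let@root] ((\p.(if (true || false) then (if false then true else false) else (if false then true else false))) (\q.(((if true then (2 + ((5 - 7) + (3 + 0))) else ((if false then (\y.1) else (let z = 3 in (\u.z))) (\v.(let w = v in w)))) < q) && false)))
step 2: [beta@root] (if (true || false) then (if false then true else false) else (if false then true else false))
step 3: [delta@0] (if true then (if false then true else false) else (if false then true else false))
step 4: [if@root] (if false then true else false)
step 5: [if@root] false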